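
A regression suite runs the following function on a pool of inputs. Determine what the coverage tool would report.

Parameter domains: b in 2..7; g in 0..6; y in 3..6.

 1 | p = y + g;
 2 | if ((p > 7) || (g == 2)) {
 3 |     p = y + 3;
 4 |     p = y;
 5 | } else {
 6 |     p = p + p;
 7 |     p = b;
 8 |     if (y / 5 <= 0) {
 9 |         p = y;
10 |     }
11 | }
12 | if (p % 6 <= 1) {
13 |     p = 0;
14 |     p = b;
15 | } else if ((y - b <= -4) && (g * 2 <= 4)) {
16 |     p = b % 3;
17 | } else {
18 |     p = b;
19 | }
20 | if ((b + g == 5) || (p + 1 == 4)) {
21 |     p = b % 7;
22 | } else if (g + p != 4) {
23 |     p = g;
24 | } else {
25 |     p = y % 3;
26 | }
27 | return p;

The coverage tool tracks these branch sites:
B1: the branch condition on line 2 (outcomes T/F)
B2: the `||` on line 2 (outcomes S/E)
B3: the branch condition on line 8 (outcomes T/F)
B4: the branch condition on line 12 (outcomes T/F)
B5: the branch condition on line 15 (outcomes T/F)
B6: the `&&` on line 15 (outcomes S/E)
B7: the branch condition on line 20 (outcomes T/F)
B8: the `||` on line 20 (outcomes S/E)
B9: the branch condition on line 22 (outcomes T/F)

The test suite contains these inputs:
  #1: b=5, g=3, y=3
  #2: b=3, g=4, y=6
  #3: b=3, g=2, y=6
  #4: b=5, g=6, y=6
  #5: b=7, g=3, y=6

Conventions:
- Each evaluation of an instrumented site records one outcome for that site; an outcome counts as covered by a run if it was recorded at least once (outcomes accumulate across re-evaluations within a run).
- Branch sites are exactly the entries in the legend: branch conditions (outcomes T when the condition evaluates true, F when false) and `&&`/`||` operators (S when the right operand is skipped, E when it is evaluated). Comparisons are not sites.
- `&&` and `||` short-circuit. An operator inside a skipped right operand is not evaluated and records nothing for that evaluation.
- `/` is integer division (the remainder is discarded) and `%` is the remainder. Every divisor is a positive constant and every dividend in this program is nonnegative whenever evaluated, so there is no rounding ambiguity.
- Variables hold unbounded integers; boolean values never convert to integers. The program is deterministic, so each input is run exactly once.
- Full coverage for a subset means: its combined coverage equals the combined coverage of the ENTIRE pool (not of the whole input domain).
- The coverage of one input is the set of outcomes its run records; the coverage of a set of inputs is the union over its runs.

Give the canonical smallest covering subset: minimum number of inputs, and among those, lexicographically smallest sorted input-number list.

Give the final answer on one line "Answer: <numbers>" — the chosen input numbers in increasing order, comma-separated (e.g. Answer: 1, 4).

run #1 (b=5, g=3, y=3) runs B2->E, B1->F, B3->T, B4->F, B6->S, B5->F, B8->E, B7->F, B9->T; records B1=F, B2=E, B3=T, B4=F, B5=F, B6=S, B7=F, B8=E, B9=T
run #2 (b=3, g=4, y=6) runs B2->S, B1->T, B4->T, B8->E, B7->T; records B1=T, B2=S, B4=T, B7=T, B8=E
run #3 (b=3, g=2, y=6) runs B2->S, B1->T, B4->T, B8->S, B7->T; records B1=T, B2=S, B4=T, B7=T, B8=S
run #4 (b=5, g=6, y=6) runs B2->S, B1->T, B4->T, B8->E, B7->F, B9->T; records B1=T, B2=S, B4=T, B7=F, B8=E, B9=T
run #5 (b=7, g=3, y=6) runs B2->S, B1->T, B4->T, B8->E, B7->F, B9->T; records B1=T, B2=S, B4=T, B7=F, B8=E, B9=T
together the pool reaches 14 outcomes: B1=T, B1=F, B2=S, B2=E, B3=T, B4=T, B4=F, B5=F, B6=S, B7=T, B7=F, B8=S, B8=E, B9=T
size 1 is not enough: best union over all size-1 subsets is 9/14
the canonical winner is {1, 3}: size 2, full 14-outcome coverage, earliest index list among size-2 covers

Answer: 1, 3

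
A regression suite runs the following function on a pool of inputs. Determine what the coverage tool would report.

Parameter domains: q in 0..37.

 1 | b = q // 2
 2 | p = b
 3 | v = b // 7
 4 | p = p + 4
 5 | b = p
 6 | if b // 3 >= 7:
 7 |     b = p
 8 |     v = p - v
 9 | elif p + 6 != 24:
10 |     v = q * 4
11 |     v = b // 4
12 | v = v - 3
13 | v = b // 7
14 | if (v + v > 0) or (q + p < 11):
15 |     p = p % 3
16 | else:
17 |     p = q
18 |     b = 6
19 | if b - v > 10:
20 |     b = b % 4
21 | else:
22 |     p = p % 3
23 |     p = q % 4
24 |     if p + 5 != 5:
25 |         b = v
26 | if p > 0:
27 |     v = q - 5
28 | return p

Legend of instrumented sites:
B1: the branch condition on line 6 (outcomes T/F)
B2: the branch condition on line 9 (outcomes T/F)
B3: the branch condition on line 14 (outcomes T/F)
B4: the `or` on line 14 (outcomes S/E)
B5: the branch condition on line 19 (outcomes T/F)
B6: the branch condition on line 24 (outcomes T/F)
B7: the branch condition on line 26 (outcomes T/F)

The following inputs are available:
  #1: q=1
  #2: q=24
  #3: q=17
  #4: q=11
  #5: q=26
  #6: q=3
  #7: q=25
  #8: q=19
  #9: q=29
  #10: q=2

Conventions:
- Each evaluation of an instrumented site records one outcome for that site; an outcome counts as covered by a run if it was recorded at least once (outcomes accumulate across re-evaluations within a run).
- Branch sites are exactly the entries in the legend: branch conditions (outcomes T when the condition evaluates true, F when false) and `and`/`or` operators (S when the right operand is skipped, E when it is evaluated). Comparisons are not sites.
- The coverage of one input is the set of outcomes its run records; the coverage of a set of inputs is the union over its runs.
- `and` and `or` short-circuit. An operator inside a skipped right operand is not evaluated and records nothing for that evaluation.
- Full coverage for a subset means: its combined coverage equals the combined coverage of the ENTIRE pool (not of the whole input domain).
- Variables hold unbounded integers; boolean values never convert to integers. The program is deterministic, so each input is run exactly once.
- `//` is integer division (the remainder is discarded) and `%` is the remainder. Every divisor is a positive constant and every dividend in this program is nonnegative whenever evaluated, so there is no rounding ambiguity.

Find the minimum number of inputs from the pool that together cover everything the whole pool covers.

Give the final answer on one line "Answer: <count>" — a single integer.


test 1 (q=1) fires B1->F, B2->T, B4->E, B3->T, B5->F, B6->T, B7->T; hits B1=F, B2=T, B3=T, B4=E, B5=F, B6=T, B7=T
test 2 (q=24) fires B1->F, B2->T, B4->S, B3->T, B5->T, B7->T; hits B1=F, B2=T, B3=T, B4=S, B5=T, B7=T
test 3 (q=17) fires B1->F, B2->T, B4->S, B3->T, B5->T, B7->F; hits B1=F, B2=T, B3=T, B4=S, B5=T, B7=F
test 4 (q=11) fires B1->F, B2->T, B4->S, B3->T, B5->F, B6->T, B7->T; hits B1=F, B2=T, B3=T, B4=S, B5=F, B6=T, B7=T
test 5 (q=26) fires B1->F, B2->T, B4->S, B3->T, B5->T, B7->T; hits B1=F, B2=T, B3=T, B4=S, B5=T, B7=T
test 6 (q=3) fires B1->F, B2->T, B4->E, B3->T, B5->F, B6->T, B7->T; hits B1=F, B2=T, B3=T, B4=E, B5=F, B6=T, B7=T
test 7 (q=25) fires B1->F, B2->T, B4->S, B3->T, B5->T, B7->T; hits B1=F, B2=T, B3=T, B4=S, B5=T, B7=T
test 8 (q=19) fires B1->F, B2->T, B4->S, B3->T, B5->T, B7->T; hits B1=F, B2=T, B3=T, B4=S, B5=T, B7=T
test 9 (q=29) fires B1->F, B2->F, B4->S, B3->T, B5->T, B7->F; hits B1=F, B2=F, B3=T, B4=S, B5=T, B7=F
test 10 (q=2) fires B1->F, B2->T, B4->E, B3->T, B5->F, B6->T, B7->T; hits B1=F, B2=T, B3=T, B4=E, B5=F, B6=T, B7=T
pool-wide coverage (11 outcomes): B1=F, B2=T, B2=F, B3=T, B4=S, B4=E, B5=T, B5=F, B6=T, B7=T, B7=F
size 1 is not enough: best union over all size-1 subsets is 7/11
inputs {1, 9} (size 2) cover everything; no size-2 subset with a lexicographically smaller index list covers all 11
Answer: 2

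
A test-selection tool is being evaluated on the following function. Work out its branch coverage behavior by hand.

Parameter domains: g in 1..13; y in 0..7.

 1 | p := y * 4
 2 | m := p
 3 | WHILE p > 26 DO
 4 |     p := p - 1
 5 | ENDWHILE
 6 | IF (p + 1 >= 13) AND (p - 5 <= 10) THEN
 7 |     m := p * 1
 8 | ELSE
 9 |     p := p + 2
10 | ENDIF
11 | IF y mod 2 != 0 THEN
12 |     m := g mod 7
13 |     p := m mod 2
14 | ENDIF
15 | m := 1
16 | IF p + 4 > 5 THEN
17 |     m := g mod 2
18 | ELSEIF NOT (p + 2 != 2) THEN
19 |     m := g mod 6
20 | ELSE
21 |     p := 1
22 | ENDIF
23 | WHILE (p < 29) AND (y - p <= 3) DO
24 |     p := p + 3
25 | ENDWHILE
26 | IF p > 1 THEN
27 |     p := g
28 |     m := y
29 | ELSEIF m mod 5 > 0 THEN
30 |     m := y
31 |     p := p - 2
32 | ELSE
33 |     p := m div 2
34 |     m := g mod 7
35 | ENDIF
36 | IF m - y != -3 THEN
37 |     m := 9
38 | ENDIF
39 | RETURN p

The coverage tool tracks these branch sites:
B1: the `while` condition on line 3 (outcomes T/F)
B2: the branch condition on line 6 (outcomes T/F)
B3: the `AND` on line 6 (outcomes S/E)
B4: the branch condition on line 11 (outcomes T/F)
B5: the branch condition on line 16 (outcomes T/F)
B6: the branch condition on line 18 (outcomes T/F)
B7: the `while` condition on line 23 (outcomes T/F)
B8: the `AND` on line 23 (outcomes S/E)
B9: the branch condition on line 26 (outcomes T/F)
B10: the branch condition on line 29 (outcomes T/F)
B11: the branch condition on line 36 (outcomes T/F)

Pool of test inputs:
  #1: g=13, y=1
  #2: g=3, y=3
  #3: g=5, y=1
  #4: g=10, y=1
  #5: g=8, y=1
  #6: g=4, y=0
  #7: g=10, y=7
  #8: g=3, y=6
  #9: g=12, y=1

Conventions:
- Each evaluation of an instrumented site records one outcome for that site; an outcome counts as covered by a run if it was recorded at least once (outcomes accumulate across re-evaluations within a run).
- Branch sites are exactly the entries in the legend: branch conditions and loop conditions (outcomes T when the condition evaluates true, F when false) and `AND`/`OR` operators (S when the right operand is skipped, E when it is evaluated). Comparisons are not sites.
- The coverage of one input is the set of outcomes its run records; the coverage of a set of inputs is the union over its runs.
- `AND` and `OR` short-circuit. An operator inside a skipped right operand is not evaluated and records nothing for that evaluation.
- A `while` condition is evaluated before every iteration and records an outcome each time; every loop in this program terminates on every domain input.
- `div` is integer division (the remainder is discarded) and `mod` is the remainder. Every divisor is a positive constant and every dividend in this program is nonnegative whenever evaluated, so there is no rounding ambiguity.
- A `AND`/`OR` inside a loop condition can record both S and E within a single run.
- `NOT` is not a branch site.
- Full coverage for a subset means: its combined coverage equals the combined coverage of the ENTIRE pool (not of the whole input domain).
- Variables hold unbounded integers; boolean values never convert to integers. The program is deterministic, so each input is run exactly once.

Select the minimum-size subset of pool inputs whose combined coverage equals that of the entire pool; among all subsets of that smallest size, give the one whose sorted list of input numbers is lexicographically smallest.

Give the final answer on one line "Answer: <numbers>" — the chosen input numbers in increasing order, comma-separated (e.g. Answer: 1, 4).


input #1, g=13, y=1: events B1->F, B3->S, B2->F, B4->T, B5->F, B6->T, B8->E, B7->T, B8->E, B7->T, B8->E, B7->T, B8->E, B7->T, ...; outcomes B1=F, B2=F, B3=S, B4=T, B5=F, B6=T, B7=T, B7=F, B8=S, B8=E, B9=T, B11=T
input #2, g=3, y=3: events B1->F, B3->E, B2->T, B4->T, B5->F, B6->F, B8->E, B7->T, B8->E, B7->T, B8->E, B7->T, B8->E, B7->T, ...; outcomes B1=F, B2=T, B3=E, B4=T, B5=F, B6=F, B7=T, B7=F, B8=S, B8=E, B9=T, B11=T
input #3, g=5, y=1: events B1->F, B3->S, B2->F, B4->T, B5->F, B6->F, B8->E, B7->T, B8->E, B7->T, B8->E, B7->T, B8->E, B7->T, ...; outcomes B1=F, B2=F, B3=S, B4=T, B5=F, B6=F, B7=T, B7=F, B8=S, B8=E, B9=T, B11=T
input #4, g=10, y=1: events B1->F, B3->S, B2->F, B4->T, B5->F, B6->F, B8->E, B7->T, B8->E, B7->T, B8->E, B7->T, B8->E, B7->T, ...; outcomes B1=F, B2=F, B3=S, B4=T, B5=F, B6=F, B7=T, B7=F, B8=S, B8=E, B9=T, B11=T
input #5, g=8, y=1: events B1->F, B3->S, B2->F, B4->T, B5->F, B6->F, B8->E, B7->T, B8->E, B7->T, B8->E, B7->T, B8->E, B7->T, ...; outcomes B1=F, B2=F, B3=S, B4=T, B5=F, B6=F, B7=T, B7=F, B8=S, B8=E, B9=T, B11=T
input #6, g=4, y=0: events B1->F, B3->S, B2->F, B4->F, B5->T, B8->E, B7->T, B8->E, B7->T, B8->E, B7->T, B8->E, B7->T, B8->E, ...; outcomes B1=F, B2=F, B3=S, B4=F, B5=T, B7=T, B7=F, B8=S, B8=E, B9=T, B11=T
input #7, g=10, y=7: events B1->T, B1->T, B1->F, B3->E, B2->F, B4->T, B5->F, B6->F, B8->E, B7->F, B9->F, B10->T, B11->T; outcomes B1=T, B1=F, B2=F, B3=E, B4=T, B5=F, B6=F, B7=F, B8=E, B9=F, B10=T, B11=T
input #8, g=3, y=6: events B1->F, B3->E, B2->F, B4->F, B5->T, B8->E, B7->T, B8->S, B7->F, B9->T, B11->T; outcomes B1=F, B2=F, B3=E, B4=F, B5=T, B7=T, B7=F, B8=S, B8=E, B9=T, B11=T
input #9, g=12, y=1: events B1->F, B3->S, B2->F, B4->T, B5->F, B6->F, B8->E, B7->T, B8->E, B7->T, B8->E, B7->T, B8->E, B7->T, ...; outcomes B1=F, B2=F, B3=S, B4=T, B5=F, B6=F, B7=T, B7=F, B8=S, B8=E, B9=T, B11=T
the full pool covers 20 outcomes: B1=T, B1=F, B2=T, B2=F, B3=S, B3=E, B4=T, B4=F, B5=T, B5=F, B6=T, B6=F, B7=T, B7=F, B8=S, B8=E, B9=T, B9=F, B10=T, B11=T
every size-1 subset falls short of the 20 outcomes (best: 12/20)
every size-2 subset falls short of the 20 outcomes (best: 18/20)
every size-3 subset falls short of the 20 outcomes (best: 19/20)
size 4: inputs {1, 2, 6, 7} cover all 20 outcomes, and no lexicographically smaller subset of this size does
Answer: 1, 2, 6, 7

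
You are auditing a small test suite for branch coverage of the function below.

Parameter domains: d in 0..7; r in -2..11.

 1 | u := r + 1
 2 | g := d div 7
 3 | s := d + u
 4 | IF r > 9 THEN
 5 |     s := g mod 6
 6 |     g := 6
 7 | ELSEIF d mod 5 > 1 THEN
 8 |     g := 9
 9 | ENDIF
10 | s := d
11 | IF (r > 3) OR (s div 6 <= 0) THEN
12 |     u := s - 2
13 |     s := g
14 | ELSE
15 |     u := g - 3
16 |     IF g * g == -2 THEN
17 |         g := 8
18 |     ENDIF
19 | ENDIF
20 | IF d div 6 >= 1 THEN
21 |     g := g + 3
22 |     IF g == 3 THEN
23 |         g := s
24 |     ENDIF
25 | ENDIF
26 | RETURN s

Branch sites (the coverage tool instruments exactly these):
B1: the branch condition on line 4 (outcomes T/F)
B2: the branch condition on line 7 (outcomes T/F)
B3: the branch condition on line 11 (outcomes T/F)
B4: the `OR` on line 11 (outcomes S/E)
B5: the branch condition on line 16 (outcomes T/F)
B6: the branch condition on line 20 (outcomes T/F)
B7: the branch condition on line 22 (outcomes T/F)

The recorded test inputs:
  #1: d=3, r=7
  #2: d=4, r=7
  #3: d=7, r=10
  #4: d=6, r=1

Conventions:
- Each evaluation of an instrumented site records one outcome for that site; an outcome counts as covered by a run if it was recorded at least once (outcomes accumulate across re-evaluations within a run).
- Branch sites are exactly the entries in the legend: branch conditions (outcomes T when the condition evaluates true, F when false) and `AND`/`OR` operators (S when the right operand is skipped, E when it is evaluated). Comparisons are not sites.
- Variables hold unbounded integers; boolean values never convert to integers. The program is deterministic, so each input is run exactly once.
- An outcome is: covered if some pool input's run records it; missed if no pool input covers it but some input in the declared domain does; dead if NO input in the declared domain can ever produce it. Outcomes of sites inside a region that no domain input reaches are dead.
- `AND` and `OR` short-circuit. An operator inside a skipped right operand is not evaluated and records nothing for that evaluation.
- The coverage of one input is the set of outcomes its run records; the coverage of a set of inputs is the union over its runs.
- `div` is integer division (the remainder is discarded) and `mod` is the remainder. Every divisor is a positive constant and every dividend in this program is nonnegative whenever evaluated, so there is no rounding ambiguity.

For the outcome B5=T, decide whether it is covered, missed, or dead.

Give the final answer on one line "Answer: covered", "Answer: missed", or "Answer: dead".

no pool input records B5=T
checking all 112 inputs in the declared domain: B5=T is never recorded -> dead

Answer: dead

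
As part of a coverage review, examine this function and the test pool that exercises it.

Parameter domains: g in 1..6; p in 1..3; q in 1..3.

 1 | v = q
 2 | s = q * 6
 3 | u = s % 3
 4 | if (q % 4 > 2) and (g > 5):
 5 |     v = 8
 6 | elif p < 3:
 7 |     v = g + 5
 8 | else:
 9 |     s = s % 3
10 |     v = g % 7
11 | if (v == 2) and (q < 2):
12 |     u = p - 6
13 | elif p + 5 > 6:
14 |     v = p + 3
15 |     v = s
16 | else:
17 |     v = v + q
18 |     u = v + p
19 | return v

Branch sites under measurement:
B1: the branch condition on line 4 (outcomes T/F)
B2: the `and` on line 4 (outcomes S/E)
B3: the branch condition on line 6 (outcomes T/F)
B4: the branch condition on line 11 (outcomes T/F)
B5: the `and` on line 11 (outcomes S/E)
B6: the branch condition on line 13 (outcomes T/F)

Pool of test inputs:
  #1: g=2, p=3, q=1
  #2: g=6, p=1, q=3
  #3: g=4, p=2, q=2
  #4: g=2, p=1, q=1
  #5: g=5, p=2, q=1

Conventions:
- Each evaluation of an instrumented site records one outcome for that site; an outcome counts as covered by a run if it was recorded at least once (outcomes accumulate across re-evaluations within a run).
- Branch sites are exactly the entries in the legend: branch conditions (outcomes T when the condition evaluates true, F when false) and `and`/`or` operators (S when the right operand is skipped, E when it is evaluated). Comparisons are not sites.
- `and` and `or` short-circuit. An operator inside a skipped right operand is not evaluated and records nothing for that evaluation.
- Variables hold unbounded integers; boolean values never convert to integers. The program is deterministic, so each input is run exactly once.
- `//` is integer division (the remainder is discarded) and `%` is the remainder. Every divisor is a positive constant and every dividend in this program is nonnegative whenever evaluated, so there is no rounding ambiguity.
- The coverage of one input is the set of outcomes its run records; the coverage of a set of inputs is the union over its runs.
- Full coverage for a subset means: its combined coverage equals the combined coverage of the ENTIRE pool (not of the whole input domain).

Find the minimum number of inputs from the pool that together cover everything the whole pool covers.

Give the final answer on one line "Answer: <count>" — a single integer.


input #1, g=2, p=3, q=1: events B2->S, B1->F, B3->F, B5->E, B4->T; outcomes B1=F, B2=S, B3=F, B4=T, B5=E
input #2, g=6, p=1, q=3: events B2->E, B1->T, B5->S, B4->F, B6->F; outcomes B1=T, B2=E, B4=F, B5=S, B6=F
input #3, g=4, p=2, q=2: events B2->S, B1->F, B3->T, B5->S, B4->F, B6->T; outcomes B1=F, B2=S, B3=T, B4=F, B5=S, B6=T
input #4, g=2, p=1, q=1: events B2->S, B1->F, B3->T, B5->S, B4->F, B6->F; outcomes B1=F, B2=S, B3=T, B4=F, B5=S, B6=F
input #5, g=5, p=2, q=1: events B2->S, B1->F, B3->T, B5->S, B4->F, B6->T; outcomes B1=F, B2=S, B3=T, B4=F, B5=S, B6=T
the full pool covers 12 outcomes: B1=T, B1=F, B2=S, B2=E, B3=T, B3=F, B4=T, B4=F, B5=S, B5=E, B6=T, B6=F
no size-1 subset reaches all 12 outcomes (best union: 6/12)
no size-2 subset reaches all 12 outcomes (best union: 10/12)
inputs {1, 2, 3} (size 3) cover everything; no size-3 subset with a lexicographically smaller index list covers all 12
Answer: 3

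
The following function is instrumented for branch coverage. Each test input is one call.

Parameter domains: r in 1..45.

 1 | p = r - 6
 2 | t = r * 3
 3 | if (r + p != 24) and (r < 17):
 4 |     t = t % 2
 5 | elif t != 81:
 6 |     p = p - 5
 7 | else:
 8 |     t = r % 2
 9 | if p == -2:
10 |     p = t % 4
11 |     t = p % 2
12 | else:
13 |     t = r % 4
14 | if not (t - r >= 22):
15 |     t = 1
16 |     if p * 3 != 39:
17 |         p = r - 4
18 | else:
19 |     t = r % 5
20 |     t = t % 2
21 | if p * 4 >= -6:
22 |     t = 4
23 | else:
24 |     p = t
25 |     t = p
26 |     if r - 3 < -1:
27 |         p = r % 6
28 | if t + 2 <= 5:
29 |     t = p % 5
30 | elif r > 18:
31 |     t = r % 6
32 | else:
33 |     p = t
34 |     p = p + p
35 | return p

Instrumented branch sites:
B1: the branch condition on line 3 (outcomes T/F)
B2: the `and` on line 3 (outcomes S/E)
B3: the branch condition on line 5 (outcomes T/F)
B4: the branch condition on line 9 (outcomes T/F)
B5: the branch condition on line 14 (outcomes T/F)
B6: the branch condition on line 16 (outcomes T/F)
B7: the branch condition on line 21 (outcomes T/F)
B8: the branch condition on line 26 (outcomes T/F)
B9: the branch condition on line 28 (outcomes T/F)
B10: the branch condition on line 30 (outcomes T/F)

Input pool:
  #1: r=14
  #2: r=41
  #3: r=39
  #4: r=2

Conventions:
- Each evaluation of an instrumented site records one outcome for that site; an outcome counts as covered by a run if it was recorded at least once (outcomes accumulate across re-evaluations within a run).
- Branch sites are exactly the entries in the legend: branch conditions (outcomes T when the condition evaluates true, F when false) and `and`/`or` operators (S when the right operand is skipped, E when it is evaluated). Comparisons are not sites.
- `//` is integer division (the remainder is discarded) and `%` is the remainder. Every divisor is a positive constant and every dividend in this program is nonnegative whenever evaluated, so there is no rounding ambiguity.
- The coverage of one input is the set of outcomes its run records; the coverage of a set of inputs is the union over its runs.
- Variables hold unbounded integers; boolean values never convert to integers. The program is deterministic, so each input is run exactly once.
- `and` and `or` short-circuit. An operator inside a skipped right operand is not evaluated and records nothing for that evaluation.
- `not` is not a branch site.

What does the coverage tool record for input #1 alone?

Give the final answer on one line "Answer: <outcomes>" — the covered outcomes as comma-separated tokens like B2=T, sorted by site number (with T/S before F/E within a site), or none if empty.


Event log for input #1 (r=14):
  B2->E, B1->T, B4->F, B5->T, B6->T, B7->T, B9->F, B10->F
deduplicating events, the covered set is: B1=T, B2=E, B4=F, B5=T, B6=T, B7=T, B9=F, B10=F
Answer: B1=T, B2=E, B4=F, B5=T, B6=T, B7=T, B9=F, B10=F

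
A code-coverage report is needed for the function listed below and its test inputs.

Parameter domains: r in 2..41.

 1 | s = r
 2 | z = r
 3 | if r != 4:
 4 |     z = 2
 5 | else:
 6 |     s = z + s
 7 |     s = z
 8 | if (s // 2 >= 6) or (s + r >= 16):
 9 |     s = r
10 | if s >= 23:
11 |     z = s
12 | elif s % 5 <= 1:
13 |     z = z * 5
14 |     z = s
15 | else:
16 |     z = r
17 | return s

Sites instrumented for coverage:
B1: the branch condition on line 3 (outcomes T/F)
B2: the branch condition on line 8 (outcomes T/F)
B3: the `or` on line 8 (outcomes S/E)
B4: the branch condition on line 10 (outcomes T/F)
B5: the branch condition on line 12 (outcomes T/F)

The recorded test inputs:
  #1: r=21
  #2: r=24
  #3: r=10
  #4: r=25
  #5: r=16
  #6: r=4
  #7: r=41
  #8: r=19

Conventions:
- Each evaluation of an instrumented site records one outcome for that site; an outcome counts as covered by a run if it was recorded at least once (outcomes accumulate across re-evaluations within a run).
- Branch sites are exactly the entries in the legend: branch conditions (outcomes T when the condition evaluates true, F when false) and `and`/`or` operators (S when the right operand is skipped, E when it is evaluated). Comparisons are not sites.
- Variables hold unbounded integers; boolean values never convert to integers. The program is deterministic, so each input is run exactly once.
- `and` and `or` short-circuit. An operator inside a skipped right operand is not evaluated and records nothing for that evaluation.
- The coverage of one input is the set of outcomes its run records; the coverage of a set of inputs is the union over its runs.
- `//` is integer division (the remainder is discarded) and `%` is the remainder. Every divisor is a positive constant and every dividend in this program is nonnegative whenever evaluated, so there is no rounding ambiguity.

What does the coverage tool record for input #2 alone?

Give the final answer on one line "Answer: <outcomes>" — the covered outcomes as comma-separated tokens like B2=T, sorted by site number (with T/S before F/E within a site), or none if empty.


Tracing the run of input #2 (r=24):
  B1->T, B3->S, B2->T, B4->T
deduplicating events, the covered set is: B1=T, B2=T, B3=S, B4=T
Answer: B1=T, B2=T, B3=S, B4=T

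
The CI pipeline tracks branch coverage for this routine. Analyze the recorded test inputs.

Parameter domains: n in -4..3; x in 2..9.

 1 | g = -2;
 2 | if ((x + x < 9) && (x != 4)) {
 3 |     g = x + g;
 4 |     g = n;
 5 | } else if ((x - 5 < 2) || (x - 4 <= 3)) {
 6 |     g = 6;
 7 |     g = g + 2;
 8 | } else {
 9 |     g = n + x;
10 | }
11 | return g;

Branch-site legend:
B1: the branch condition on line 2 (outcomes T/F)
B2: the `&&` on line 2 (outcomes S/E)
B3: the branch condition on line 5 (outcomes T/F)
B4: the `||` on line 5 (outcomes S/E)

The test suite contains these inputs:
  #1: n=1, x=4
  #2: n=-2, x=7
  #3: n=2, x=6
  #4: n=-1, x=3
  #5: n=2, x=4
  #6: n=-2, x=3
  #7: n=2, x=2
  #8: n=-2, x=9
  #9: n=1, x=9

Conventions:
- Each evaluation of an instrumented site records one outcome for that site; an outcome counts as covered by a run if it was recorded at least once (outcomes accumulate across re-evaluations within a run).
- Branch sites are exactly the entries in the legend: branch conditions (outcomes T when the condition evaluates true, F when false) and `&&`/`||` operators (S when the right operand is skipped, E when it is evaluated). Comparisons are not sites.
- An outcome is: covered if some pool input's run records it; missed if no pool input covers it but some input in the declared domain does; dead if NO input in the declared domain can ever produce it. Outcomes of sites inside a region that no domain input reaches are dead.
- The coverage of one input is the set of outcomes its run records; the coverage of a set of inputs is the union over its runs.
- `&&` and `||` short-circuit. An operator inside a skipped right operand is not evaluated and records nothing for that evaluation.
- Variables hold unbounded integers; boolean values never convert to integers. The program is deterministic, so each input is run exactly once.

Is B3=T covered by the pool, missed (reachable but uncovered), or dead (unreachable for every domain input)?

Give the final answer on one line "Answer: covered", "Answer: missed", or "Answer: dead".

B3=T is recorded by pool input(s) 1, 2, 3, 5 -> covered

Answer: covered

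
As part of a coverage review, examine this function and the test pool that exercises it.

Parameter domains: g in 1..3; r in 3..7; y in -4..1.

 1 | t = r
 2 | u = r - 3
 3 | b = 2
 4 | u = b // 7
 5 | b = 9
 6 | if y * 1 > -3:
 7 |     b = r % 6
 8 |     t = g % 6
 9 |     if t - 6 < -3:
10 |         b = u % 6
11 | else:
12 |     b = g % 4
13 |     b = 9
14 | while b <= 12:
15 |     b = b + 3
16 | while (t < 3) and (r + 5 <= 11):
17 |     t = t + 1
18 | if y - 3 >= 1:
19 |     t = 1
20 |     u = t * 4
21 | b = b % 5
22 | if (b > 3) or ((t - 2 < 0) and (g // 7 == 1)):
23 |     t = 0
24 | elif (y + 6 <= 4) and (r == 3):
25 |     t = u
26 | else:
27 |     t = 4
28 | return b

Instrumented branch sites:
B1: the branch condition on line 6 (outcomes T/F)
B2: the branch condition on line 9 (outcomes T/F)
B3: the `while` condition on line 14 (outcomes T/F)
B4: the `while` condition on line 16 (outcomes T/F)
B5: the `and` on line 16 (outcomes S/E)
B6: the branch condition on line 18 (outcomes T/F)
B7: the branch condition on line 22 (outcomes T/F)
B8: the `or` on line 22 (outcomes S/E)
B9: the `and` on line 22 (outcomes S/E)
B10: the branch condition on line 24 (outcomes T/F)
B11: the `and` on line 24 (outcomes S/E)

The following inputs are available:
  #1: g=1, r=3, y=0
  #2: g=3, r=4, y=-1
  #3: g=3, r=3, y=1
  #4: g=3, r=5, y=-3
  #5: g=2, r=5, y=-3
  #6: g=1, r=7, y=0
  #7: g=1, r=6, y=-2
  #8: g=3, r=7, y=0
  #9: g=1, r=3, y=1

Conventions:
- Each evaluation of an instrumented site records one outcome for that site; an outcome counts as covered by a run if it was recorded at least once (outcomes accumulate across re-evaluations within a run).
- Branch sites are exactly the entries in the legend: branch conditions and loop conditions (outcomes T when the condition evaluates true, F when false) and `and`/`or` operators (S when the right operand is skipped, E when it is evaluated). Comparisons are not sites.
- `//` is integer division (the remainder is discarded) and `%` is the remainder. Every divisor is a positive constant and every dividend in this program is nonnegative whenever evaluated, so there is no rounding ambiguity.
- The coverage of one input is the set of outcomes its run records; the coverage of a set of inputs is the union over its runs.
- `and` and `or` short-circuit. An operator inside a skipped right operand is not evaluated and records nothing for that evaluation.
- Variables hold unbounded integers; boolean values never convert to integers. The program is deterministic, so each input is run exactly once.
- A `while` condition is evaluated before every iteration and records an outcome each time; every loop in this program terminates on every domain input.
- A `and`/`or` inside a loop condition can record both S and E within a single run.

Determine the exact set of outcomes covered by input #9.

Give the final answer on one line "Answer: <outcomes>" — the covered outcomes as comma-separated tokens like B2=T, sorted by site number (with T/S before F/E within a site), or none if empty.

Event log for input #9 (g=1, r=3, y=1):
  B1->T, B2->T, B3->T, B3->T, B3->T, B3->T, B3->T, B3->F, B5->E, B4->T
  B5->E, B4->T, B5->S, B4->F, B6->F, B8->E, B9->S, B7->F, B11->S, B10->F
as a set, this run covers: B1=T, B2=T, B3=T, B3=F, B4=T, B4=F, B5=S, B5=E, B6=F, B7=F, B8=E, B9=S, B10=F, B11=S

Answer: B1=T, B2=T, B3=T, B3=F, B4=T, B4=F, B5=S, B5=E, B6=F, B7=F, B8=E, B9=S, B10=F, B11=S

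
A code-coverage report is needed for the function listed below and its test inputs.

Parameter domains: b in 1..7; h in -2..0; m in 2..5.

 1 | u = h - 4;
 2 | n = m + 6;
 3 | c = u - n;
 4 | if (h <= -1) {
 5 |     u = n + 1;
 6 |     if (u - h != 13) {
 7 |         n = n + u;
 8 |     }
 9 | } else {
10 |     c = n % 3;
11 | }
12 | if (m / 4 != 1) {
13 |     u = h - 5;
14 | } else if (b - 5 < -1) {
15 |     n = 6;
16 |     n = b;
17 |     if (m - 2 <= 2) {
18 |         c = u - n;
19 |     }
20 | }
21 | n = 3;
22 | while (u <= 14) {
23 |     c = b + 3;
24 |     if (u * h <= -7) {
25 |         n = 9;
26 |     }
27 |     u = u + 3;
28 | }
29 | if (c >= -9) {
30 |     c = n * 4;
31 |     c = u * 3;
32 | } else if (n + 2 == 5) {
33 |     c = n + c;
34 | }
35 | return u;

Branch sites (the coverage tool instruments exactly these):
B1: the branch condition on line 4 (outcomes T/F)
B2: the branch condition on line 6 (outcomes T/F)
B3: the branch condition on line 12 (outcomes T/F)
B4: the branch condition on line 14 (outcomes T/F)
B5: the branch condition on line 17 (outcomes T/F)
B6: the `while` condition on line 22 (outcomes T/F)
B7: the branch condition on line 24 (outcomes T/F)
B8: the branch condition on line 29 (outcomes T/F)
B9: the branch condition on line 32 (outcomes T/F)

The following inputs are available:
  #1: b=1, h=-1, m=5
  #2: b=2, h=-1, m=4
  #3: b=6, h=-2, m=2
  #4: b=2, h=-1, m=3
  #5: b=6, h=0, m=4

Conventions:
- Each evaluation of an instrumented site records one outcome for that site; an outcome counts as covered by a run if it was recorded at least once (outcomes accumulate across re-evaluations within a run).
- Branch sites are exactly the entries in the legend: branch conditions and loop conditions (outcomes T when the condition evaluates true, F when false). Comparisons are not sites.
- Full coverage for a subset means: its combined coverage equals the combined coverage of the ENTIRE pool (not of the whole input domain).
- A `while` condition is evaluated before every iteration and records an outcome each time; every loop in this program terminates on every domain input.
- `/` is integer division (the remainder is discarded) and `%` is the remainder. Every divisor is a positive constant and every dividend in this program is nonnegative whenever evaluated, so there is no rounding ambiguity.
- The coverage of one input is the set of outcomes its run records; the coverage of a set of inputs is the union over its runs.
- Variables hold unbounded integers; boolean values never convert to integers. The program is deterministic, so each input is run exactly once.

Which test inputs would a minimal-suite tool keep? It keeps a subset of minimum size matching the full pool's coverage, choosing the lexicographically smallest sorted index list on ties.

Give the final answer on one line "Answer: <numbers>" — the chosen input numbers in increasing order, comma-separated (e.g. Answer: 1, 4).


#1 (b=1, h=-1, m=5) -> covered: B1=T, B2=F, B3=F, B4=T, B5=F, B6=T, B6=F, B7=T, B8=T
#2 (b=2, h=-1, m=4) -> covered: B1=T, B2=T, B3=F, B4=T, B5=T, B6=T, B6=F, B7=T, B8=T
#3 (b=6, h=-2, m=2) -> covered: B1=T, B2=T, B3=T, B6=T, B6=F, B7=T, B7=F, B8=T
#4 (b=2, h=-1, m=3) -> covered: B1=T, B2=T, B3=T, B6=T, B6=F, B7=T, B7=F, B8=T
#5 (b=6, h=0, m=4) -> covered: B1=F, B3=F, B4=F, B6=T, B6=F, B7=F, B8=T
together the pool reaches 15 outcomes: B1=T, B1=F, B2=T, B2=F, B3=T, B3=F, B4=T, B4=F, B5=T, B5=F, B6=T, B6=F, B7=T, B7=F, B8=T
checked all size-1 subsets: none covers 15 outcomes (max 9/15)
checked all size-2 subsets: none covers 15 outcomes (max 12/15)
checked all size-3 subsets: none covers 15 outcomes (max 14/15)
inputs {1, 2, 3, 5} (size 4) cover everything; no size-4 subset with a lexicographically smaller index list covers all 15
Answer: 1, 2, 3, 5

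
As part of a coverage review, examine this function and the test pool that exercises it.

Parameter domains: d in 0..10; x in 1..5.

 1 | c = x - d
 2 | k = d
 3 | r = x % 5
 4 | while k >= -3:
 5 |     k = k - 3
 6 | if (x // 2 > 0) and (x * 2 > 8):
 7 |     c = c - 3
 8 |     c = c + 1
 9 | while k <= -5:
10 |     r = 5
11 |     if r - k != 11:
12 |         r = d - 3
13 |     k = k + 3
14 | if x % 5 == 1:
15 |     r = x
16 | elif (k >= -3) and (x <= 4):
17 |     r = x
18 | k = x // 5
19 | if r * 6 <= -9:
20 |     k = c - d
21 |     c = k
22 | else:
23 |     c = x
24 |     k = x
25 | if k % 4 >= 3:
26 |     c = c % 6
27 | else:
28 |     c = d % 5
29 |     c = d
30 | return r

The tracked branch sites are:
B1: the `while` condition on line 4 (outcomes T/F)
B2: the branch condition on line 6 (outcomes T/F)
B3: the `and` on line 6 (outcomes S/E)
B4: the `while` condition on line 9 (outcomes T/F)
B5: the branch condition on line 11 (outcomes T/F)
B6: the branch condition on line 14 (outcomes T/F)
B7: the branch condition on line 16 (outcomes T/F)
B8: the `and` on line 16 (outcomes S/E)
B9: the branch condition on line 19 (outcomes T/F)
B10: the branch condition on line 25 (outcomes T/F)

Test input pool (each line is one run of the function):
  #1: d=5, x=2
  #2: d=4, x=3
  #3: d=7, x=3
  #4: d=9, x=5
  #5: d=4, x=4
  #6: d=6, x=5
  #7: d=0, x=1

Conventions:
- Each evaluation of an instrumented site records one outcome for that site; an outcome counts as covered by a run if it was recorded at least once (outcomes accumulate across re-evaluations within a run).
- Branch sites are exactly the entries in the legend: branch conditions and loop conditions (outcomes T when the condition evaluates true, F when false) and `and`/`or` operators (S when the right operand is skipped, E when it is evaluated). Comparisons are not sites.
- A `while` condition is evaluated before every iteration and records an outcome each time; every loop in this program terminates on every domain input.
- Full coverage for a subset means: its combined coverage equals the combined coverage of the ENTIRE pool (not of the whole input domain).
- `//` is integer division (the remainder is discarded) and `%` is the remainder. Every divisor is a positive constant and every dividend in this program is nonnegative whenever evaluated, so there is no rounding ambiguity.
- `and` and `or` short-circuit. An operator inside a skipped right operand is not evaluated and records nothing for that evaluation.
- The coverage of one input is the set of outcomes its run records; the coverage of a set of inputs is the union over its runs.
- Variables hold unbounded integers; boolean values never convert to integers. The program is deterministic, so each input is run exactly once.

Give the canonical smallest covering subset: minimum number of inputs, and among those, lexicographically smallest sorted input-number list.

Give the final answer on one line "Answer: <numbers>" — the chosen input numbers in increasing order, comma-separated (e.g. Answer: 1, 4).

input #1 (d=5, x=2): covers B1=T, B1=F, B2=F, B3=E, B4=F, B6=F, B7=F, B8=S, B9=F, B10=F
input #2 (d=4, x=3): covers B1=T, B1=F, B2=F, B3=E, B4=T, B4=F, B5=T, B6=F, B7=T, B8=E, B9=F, B10=T
input #3 (d=7, x=3): covers B1=T, B1=F, B2=F, B3=E, B4=T, B4=F, B5=T, B6=F, B7=T, B8=E, B9=F, B10=T
input #4 (d=9, x=5): covers B1=T, B1=F, B2=T, B3=E, B4=T, B4=F, B5=F, B6=F, B7=F, B8=E, B9=F, B10=F
input #5 (d=4, x=4): covers B1=T, B1=F, B2=F, B3=E, B4=T, B4=F, B5=T, B6=F, B7=T, B8=E, B9=F, B10=F
input #6 (d=6, x=5): covers B1=T, B1=F, B2=T, B3=E, B4=T, B4=F, B5=F, B6=F, B7=F, B8=E, B9=F, B10=F
input #7 (d=0, x=1): covers B1=T, B1=F, B2=F, B3=S, B4=T, B4=F, B5=F, B6=T, B9=F, B10=F
together the pool reaches 19 outcomes: B1=T, B1=F, B2=T, B2=F, B3=S, B3=E, B4=T, B4=F, B5=T, B5=F, B6=T, B6=F, B7=T, B7=F, B8=S, B8=E, B9=F, B10=T, B10=F
checked all size-1 subsets: none covers 19 outcomes (max 12/19)
checked all size-2 subsets: none covers 19 outcomes (max 16/19)
checked all size-3 subsets: none covers 19 outcomes (max 18/19)
the canonical winner is {1, 2, 4, 7}: size 4, full 19-outcome coverage, earliest index list among size-4 covers

Answer: 1, 2, 4, 7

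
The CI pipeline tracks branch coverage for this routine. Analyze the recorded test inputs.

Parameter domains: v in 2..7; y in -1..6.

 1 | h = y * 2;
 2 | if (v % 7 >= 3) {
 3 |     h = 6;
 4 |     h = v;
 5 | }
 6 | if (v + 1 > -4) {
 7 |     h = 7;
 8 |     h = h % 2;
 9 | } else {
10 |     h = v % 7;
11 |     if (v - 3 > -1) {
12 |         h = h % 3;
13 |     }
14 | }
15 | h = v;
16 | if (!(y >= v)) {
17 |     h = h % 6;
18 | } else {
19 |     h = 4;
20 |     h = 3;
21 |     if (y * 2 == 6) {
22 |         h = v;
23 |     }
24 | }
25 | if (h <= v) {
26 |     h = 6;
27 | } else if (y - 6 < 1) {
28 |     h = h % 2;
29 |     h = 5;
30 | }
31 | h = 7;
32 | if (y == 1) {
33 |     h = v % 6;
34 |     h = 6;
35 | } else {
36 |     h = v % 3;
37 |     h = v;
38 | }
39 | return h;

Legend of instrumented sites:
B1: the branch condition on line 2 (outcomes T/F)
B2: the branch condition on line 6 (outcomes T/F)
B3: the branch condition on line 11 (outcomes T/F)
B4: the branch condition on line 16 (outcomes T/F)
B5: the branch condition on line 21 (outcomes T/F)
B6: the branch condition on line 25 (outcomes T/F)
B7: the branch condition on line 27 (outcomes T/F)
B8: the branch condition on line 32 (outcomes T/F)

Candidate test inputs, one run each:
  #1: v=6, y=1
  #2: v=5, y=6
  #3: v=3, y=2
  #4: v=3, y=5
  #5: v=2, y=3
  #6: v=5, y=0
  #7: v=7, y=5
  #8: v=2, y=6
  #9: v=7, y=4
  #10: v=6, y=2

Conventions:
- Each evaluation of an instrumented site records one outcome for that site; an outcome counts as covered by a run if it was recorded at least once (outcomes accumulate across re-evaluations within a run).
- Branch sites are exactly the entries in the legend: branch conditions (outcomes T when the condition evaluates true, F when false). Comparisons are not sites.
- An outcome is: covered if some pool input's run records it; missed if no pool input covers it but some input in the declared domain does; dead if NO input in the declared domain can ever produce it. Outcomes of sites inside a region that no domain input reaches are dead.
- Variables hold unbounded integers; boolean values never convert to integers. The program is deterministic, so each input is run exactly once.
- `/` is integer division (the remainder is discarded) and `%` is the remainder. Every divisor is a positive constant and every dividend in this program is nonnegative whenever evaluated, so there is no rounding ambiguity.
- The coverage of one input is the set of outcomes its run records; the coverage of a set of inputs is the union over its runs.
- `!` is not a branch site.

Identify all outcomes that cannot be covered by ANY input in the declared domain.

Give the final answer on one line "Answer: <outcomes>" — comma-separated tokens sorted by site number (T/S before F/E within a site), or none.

checking every outcome against all 48 domain inputs:
  B2=F: no domain input ever produces it -> dead
  B3=T: no domain input ever produces it -> dead
  B3=F: no domain input ever produces it -> dead
  B7=F: no domain input ever produces it -> dead
  reachable outcomes have witnesses, e.g. B1=T (e.g. v=3, y=-1), B1=F (e.g. v=2, y=-1), B2=T (e.g. v=2, y=-1), B4=T (e.g. v=2, y=-1)

Answer: B2=F, B3=T, B3=F, B7=F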